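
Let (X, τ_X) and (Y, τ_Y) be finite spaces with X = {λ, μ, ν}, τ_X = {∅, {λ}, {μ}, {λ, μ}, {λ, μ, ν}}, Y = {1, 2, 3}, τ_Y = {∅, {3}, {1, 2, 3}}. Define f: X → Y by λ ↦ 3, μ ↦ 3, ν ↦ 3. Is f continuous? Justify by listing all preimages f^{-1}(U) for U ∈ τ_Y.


f IS continuous.

Compute f^{-1}(U) for each U ∈ τ_Y:
  U = ∅: f^{-1}(U) = ∅ ∈ τ_X ✓.
  U = {3}: f^{-1}(U) = {λ, μ, ν} ∈ τ_X ✓.
  U = {1, 2, 3}: f^{-1}(U) = {λ, μ, ν} ∈ τ_X ✓.
Every preimage lies in τ_X, so f IS continuous.


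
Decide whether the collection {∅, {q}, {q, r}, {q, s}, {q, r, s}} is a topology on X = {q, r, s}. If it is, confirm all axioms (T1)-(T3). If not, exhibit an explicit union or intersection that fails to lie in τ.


τ IS a topology on X.

Axiom (T1): ∅ ∈ τ? Yes; X ∈ τ? Yes.
Axiom (T2/T3): check pairwise unions and intersections of members of τ.
All pairwise intersections and unions checked — each lies in τ. Therefore τ satisfies (T1), (T2), (T3): it IS a topology on X.


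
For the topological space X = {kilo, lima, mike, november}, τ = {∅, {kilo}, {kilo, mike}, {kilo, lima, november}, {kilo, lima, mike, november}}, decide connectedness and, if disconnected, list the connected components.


(X, τ) is connected.

Find clopen sets (U ∈ τ with X ∖ U ∈ τ):
  U = ∅, X ∖ U = {kilo, lima, mike, november} — both open, so U is clopen.
  U = {kilo, lima, mike, november}, X ∖ U = ∅ — both open, so U is clopen.
Only trivial clopens (∅ and X) exist, so (X, τ) is connected.
Compute connected components by grouping points that agree on all clopens:
  component: {kilo, lima, mike, november}


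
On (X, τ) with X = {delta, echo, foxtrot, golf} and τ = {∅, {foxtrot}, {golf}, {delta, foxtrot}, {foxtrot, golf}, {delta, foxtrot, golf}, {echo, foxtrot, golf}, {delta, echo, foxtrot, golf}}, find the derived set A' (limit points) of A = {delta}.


A' = ∅

For each x ∈ X, list the open sets U ∈ τ with x ∈ U, then check whether U ∩ (A ∖ {x}) ≠ ∅ for every such U.
  x = delta: open {delta, foxtrot} ∋ x has {delta, foxtrot} ∩ (A ∖ {delta}) = ∅, so x is NOT a limit point.
  x = echo: open {echo, foxtrot, golf} ∋ x has {echo, foxtrot, golf} ∩ (A ∖ {echo}) = ∅, so x is NOT a limit point.
  x = foxtrot: open {foxtrot} ∋ x has {foxtrot} ∩ (A ∖ {foxtrot}) = ∅, so x is NOT a limit point.
  x = golf: open {golf} ∋ x has {golf} ∩ (A ∖ {golf}) = ∅, so x is NOT a limit point.
Collecting: A' = ∅.


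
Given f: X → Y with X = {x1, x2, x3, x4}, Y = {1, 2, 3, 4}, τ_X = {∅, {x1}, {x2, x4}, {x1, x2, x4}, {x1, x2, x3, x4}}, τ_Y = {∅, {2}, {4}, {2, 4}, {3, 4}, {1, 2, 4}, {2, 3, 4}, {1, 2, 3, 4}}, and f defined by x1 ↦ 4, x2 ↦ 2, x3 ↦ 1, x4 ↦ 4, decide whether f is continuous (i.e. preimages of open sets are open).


f is NOT continuous.

Compute f^{-1}(U) for each U ∈ τ_Y:
  U = ∅: f^{-1}(U) = ∅ ∈ τ_X ✓.
  U = {2}: f^{-1}(U) = {x2} ∉ τ_X ✗.
  U = {4}: f^{-1}(U) = {x1, x4} ∉ τ_X ✗.
  U = {2, 4}: f^{-1}(U) = {x1, x2, x4} ∈ τ_X ✓.
  U = {3, 4}: f^{-1}(U) = {x1, x4} ∉ τ_X ✗.
  U = {1, 2, 4}: f^{-1}(U) = {x1, x2, x3, x4} ∈ τ_X ✓.
  U = {2, 3, 4}: f^{-1}(U) = {x1, x2, x4} ∈ τ_X ✓.
  U = {1, 2, 3, 4}: f^{-1}(U) = {x1, x2, x3, x4} ∈ τ_X ✓.
Found U = {2} with f^{-1}(U) = {x2} not in τ_X. Therefore f is NOT continuous.


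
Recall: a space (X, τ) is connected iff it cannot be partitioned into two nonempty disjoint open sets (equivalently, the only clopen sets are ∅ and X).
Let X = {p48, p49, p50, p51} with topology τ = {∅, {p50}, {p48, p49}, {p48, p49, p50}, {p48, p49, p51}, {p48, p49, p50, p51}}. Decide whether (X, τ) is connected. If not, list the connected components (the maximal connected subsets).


(X, τ) is disconnected; components = [{p50}, {p48, p49, p51}].

Find clopen sets (U ∈ τ with X ∖ U ∈ τ):
  U = ∅, X ∖ U = {p48, p49, p50, p51} — both open, so U is clopen.
  U = {p50}, X ∖ U = {p48, p49, p51} — both open, so U is clopen.
  U = {p48, p49, p51}, X ∖ U = {p50} — both open, so U is clopen.
  U = {p48, p49, p50, p51}, X ∖ U = ∅ — both open, so U is clopen.
Nontrivial clopen(s) exist: e.g. {p50}. So (X, τ) is disconnected.
Compute connected components by grouping points that agree on all clopens:
  component: {p50}
  component: {p48, p49, p51}


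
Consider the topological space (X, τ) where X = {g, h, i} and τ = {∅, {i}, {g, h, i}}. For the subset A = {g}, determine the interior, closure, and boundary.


int(A) = ∅, cl(A) = {g, h}, ∂A = {g, h}.

Closed sets in (X, τ) are complements of opens:
  closed(X, τ) = {∅, {g, h}, {g, h, i}}.
int(A) = ⋃ {U ∈ τ : U ⊆ A}. Opens contained in A: ∅.
Taking the union of these: int(A) = ∅.
cl(A) = ⋂ {C closed : A ⊆ C}. Closed sets containing A: {g, h}, {g, h, i}.
Intersecting these: cl(A) = {g, h}.
∂A = cl(A) ∖ int(A) = {g, h} ∖ ∅ = {g, h}.


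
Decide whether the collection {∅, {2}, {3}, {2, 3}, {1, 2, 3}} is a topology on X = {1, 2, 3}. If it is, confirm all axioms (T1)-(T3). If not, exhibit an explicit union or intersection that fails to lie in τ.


τ IS a topology on X.

Axiom (T1): ∅ ∈ τ? Yes; X ∈ τ? Yes.
Axiom (T2/T3): check pairwise unions and intersections of members of τ.
All pairwise intersections and unions checked — each lies in τ. Therefore τ satisfies (T1), (T2), (T3): it IS a topology on X.


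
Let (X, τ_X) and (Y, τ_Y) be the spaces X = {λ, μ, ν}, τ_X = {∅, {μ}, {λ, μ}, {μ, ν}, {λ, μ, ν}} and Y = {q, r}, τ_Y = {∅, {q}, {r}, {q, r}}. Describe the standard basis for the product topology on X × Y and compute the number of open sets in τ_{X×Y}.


Basis B = {∅ × ∅, {μ} × {q}, {μ} × {r}, {λ, μ} × {q}, {λ, μ} × {r}, {μ} × {q, r}, {μ, ν} × {q}, {μ, ν} × {r}, {λ, μ, ν} × {q}, {λ, μ, ν} × {r}, {λ, μ} × {q, r}, {μ, ν} × {q, r}, {λ, μ, ν} × {q, r}}; |τ_{X×Y}| = 25.

Enumerate products U × V with U ∈ τ_X, V ∈ τ_Y (deduplicated):
  ∅ × ∅ = {} (∅)
  {μ} × {q} = {(μ,q)}
  {μ} × {r} = {(μ,r)}
  {λ, μ} × {q} = {(λ,q), (μ,q)}
  {λ, μ} × {r} = {(λ,r), (μ,r)}
  {μ} × {q, r} = {(μ,q), (μ,r)}
  {μ, ν} × {q} = {(μ,q), (ν,q)}
  {μ, ν} × {r} = {(μ,r), (ν,r)}
  {λ, μ, ν} × {q} = {(λ,q), (μ,q), (ν,q)}
  {λ, μ, ν} × {r} = {(λ,r), (μ,r), (ν,r)}
  {λ, μ} × {q, r} = {(λ,q), (λ,r), (μ,q), (μ,r)}
  {μ, ν} × {q, r} = {(μ,q), (μ,r), (ν,q), (ν,r)}
  {λ, μ, ν} × {q, r} = {(λ,q), (λ,r), (μ,q), (μ,r), (ν,q), (ν,r)}
These 13 distinct sets form the basis B.
Close under arbitrary unions to get τ_{X×Y}; counting gives |τ_{X×Y}| = 25.


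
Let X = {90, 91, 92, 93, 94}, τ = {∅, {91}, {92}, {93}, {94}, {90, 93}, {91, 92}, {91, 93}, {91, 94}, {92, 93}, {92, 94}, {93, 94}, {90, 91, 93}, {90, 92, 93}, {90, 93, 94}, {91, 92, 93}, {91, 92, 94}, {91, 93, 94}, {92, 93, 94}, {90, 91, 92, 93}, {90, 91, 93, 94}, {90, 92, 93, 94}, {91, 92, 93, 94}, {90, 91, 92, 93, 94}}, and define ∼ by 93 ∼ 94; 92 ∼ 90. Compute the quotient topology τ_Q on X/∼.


X/∼ = {[90=92], [91], [93=94]}; |τ_Q| = 6.

Equivalence classes: [90=92], [91], [93=94].
Quotient map π: X → X/∼ sends 90 ↦ [90=92], 91 ↦ [91], 92 ↦ [90=92], 93 ↦ [93=94], 94 ↦ [93=94].
For each subset V ⊆ X/∼, compute π^{-1}(V) ⊆ X and check whether π^{-1}(V) ∈ τ. V is open in τ_Q iff π^{-1}(V) ∈ τ.
  V = {}: π^{-1}(V) = ∅ ∈ τ ✓.
  V = {[90=92]}: π^{-1}(V) = {90, 92} ∉ τ ✗.
  V = {[91]}: π^{-1}(V) = {91} ∈ τ ✓.
  V = {[90=92], [91]}: π^{-1}(V) = {90, 91, 92} ∉ τ ✗.
  V = {[93=94]}: π^{-1}(V) = {93, 94} ∈ τ ✓.
  V = {[90=92], [93=94]}: π^{-1}(V) = {90, 92, 93, 94} ∈ τ ✓.
  V = {[91], [93=94]}: π^{-1}(V) = {91, 93, 94} ∈ τ ✓.
  V = {[90=92], [91], [93=94]}: π^{-1}(V) = {90, 91, 92, 93, 94} ∈ τ ✓.
Open sets in the quotient: τ_Q = {{}, {[91]}, {[93=94]}, {[90=92], [93=94]}, {[91], [93=94]}, {[90=92], [91], [93=94]}} (6 elements).


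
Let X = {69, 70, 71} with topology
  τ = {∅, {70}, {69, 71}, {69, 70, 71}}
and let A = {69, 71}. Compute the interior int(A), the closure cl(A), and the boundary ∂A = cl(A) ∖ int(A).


int(A) = {69, 71}, cl(A) = {69, 71}, ∂A = ∅.

Closed sets in (X, τ) are complements of opens:
  closed(X, τ) = {∅, {70}, {69, 71}, {69, 70, 71}}.
int(A) = ⋃ {U ∈ τ : U ⊆ A}. Opens contained in A: ∅, {69, 71}.
Taking the union of these: int(A) = {69, 71}.
cl(A) = ⋂ {C closed : A ⊆ C}. Closed sets containing A: {69, 71}, {69, 70, 71}.
Intersecting these: cl(A) = {69, 71}.
∂A = cl(A) ∖ int(A) = {69, 71} ∖ {69, 71} = ∅.


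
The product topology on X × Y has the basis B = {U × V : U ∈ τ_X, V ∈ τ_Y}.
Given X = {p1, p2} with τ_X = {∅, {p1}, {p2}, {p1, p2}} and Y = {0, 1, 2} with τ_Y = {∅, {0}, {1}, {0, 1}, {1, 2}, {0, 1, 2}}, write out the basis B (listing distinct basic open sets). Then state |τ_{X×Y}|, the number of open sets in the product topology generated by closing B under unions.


Basis B = {∅ × ∅, {p1} × {0}, {p1} × {1}, {p2} × {0}, {p2} × {1}, {p1} × {0, 1}, {p1, p2} × {0}, {p1} × {1, 2}, {p1, p2} × {1}, {p2} × {0, 1}, {p2} × {1, 2}, {p1} × {0, 1, 2}, {p2} × {0, 1, 2}, {p1, p2} × {0, 1}, {p1, p2} × {1, 2}, {p1, p2} × {0, 1, 2}}; |τ_{X×Y}| = 36.

Enumerate products U × V with U ∈ τ_X, V ∈ τ_Y (deduplicated):
  ∅ × ∅ = {} (∅)
  {p1} × {0} = {(p1,0)}
  {p1} × {1} = {(p1,1)}
  {p2} × {0} = {(p2,0)}
  {p2} × {1} = {(p2,1)}
  {p1} × {0, 1} = {(p1,0), (p1,1)}
  {p1, p2} × {0} = {(p1,0), (p2,0)}
  {p1} × {1, 2} = {(p1,1), (p1,2)}
  {p1, p2} × {1} = {(p1,1), (p2,1)}
  {p2} × {0, 1} = {(p2,0), (p2,1)}
  {p2} × {1, 2} = {(p2,1), (p2,2)}
  {p1} × {0, 1, 2} = {(p1,0), (p1,1), (p1,2)}
  {p2} × {0, 1, 2} = {(p2,0), (p2,1), (p2,2)}
  {p1, p2} × {0, 1} = {(p1,0), (p1,1), (p2,0), (p2,1)}
  {p1, p2} × {1, 2} = {(p1,1), (p1,2), (p2,1), (p2,2)}
  {p1, p2} × {0, 1, 2} = {(p1,0), (p1,1), (p1,2), (p2,0), (p2,1), (p2,2)}
These 16 distinct sets form the basis B.
Close under arbitrary unions to get τ_{X×Y}; counting gives |τ_{X×Y}| = 36.


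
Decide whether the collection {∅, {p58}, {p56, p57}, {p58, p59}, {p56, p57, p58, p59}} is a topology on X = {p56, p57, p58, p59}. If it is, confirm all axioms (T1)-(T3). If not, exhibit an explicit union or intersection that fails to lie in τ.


τ is NOT a topology on X.

Axiom (T1): ∅ ∈ τ? Yes; X ∈ τ? Yes.
Axiom (T2/T3): check pairwise unions and intersections of members of τ.
Counterexample for (T2): {p58} ∪ {p56, p57} = {p56, p57, p58} ∉ τ. Therefore τ is NOT a topology.


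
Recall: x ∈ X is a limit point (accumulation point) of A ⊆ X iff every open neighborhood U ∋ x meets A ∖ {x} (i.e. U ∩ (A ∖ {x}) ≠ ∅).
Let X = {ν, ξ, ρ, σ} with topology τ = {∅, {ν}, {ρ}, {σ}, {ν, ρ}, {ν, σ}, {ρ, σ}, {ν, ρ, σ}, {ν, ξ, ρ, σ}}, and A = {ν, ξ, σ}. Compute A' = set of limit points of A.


A' = {ξ}

For each x ∈ X, list the open sets U ∈ τ with x ∈ U, then check whether U ∩ (A ∖ {x}) ≠ ∅ for every such U.
  x = ν: open {ν} ∋ x has {ν} ∩ (A ∖ {ν}) = ∅, so x is NOT a limit point.
  x = ξ: opens ∋ x are {ν, ξ, ρ, σ}; each meets A ∖ {ξ}, so x IS a limit point.
  x = ρ: open {ρ} ∋ x has {ρ} ∩ (A ∖ {ρ}) = ∅, so x is NOT a limit point.
  x = σ: open {σ} ∋ x has {σ} ∩ (A ∖ {σ}) = ∅, so x is NOT a limit point.
Collecting: A' = {ξ}.


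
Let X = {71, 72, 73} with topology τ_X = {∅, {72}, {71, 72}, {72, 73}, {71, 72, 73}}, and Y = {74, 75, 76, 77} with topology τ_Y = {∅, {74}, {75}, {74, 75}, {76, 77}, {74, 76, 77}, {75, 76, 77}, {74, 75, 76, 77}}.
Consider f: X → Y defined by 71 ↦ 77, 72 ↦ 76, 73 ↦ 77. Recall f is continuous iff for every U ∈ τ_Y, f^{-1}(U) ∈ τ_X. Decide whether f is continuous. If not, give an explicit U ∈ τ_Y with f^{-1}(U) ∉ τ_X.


f IS continuous.

Compute f^{-1}(U) for each U ∈ τ_Y:
  U = ∅: f^{-1}(U) = ∅ ∈ τ_X ✓.
  U = {74}: f^{-1}(U) = ∅ ∈ τ_X ✓.
  U = {75}: f^{-1}(U) = ∅ ∈ τ_X ✓.
  U = {74, 75}: f^{-1}(U) = ∅ ∈ τ_X ✓.
  U = {76, 77}: f^{-1}(U) = {71, 72, 73} ∈ τ_X ✓.
  U = {74, 76, 77}: f^{-1}(U) = {71, 72, 73} ∈ τ_X ✓.
  U = {75, 76, 77}: f^{-1}(U) = {71, 72, 73} ∈ τ_X ✓.
  U = {74, 75, 76, 77}: f^{-1}(U) = {71, 72, 73} ∈ τ_X ✓.
Every preimage lies in τ_X, so f IS continuous.


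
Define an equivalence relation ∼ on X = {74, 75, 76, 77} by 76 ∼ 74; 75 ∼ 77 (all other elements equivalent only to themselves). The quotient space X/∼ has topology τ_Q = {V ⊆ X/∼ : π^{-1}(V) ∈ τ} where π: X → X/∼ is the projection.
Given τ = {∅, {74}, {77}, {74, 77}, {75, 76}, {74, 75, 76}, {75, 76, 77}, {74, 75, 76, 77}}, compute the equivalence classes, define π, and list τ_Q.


X/∼ = {[74=76], [75=77]}; |τ_Q| = 2.

Equivalence classes: [74=76], [75=77].
Quotient map π: X → X/∼ sends 74 ↦ [74=76], 75 ↦ [75=77], 76 ↦ [74=76], 77 ↦ [75=77].
For each subset V ⊆ X/∼, compute π^{-1}(V) ⊆ X and check whether π^{-1}(V) ∈ τ. V is open in τ_Q iff π^{-1}(V) ∈ τ.
  V = {}: π^{-1}(V) = ∅ ∈ τ ✓.
  V = {[74=76]}: π^{-1}(V) = {74, 76} ∉ τ ✗.
  V = {[75=77]}: π^{-1}(V) = {75, 77} ∉ τ ✗.
  V = {[74=76], [75=77]}: π^{-1}(V) = {74, 75, 76, 77} ∈ τ ✓.
Open sets in the quotient: τ_Q = {{}, {[74=76], [75=77]}} (2 elements).


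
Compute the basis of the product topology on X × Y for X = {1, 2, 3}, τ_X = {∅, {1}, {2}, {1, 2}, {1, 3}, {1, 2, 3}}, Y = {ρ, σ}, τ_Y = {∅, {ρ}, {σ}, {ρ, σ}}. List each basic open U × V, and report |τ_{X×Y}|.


Basis B = {∅ × ∅, {1} × {ρ}, {1} × {σ}, {2} × {ρ}, {2} × {σ}, {1} × {ρ, σ}, {1, 2} × {ρ}, {1, 3} × {ρ}, {1, 2} × {σ}, {1, 3} × {σ}, {2} × {ρ, σ}, {1, 2, 3} × {ρ}, {1, 2, 3} × {σ}, {1, 2} × {ρ, σ}, {1, 3} × {ρ, σ}, {1, 2, 3} × {ρ, σ}}; |τ_{X×Y}| = 36.

Enumerate products U × V with U ∈ τ_X, V ∈ τ_Y (deduplicated):
  ∅ × ∅ = {} (∅)
  {1} × {ρ} = {(1,ρ)}
  {1} × {σ} = {(1,σ)}
  {2} × {ρ} = {(2,ρ)}
  {2} × {σ} = {(2,σ)}
  {1} × {ρ, σ} = {(1,ρ), (1,σ)}
  {1, 2} × {ρ} = {(1,ρ), (2,ρ)}
  {1, 3} × {ρ} = {(1,ρ), (3,ρ)}
  {1, 2} × {σ} = {(1,σ), (2,σ)}
  {1, 3} × {σ} = {(1,σ), (3,σ)}
  {2} × {ρ, σ} = {(2,ρ), (2,σ)}
  {1, 2, 3} × {ρ} = {(1,ρ), (2,ρ), (3,ρ)}
  {1, 2, 3} × {σ} = {(1,σ), (2,σ), (3,σ)}
  {1, 2} × {ρ, σ} = {(1,ρ), (1,σ), (2,ρ), (2,σ)}
  {1, 3} × {ρ, σ} = {(1,ρ), (1,σ), (3,ρ), (3,σ)}
  {1, 2, 3} × {ρ, σ} = {(1,ρ), (1,σ), (2,ρ), (2,σ), (3,ρ), (3,σ)}
These 16 distinct sets form the basis B.
Close under arbitrary unions to get τ_{X×Y}; counting gives |τ_{X×Y}| = 36.


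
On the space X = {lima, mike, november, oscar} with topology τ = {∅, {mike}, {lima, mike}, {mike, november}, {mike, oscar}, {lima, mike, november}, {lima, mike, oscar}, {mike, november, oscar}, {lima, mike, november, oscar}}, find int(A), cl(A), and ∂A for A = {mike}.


int(A) = {mike}, cl(A) = {lima, mike, november, oscar}, ∂A = {lima, november, oscar}.

Closed sets in (X, τ) are complements of opens:
  closed(X, τ) = {∅, {lima}, {november}, {oscar}, {lima, november}, {lima, oscar}, {november, oscar}, {lima, november, oscar}, {lima, mike, november, oscar}}.
int(A) = ⋃ {U ∈ τ : U ⊆ A}. Opens contained in A: ∅, {mike}.
Taking the union of these: int(A) = {mike}.
cl(A) = ⋂ {C closed : A ⊆ C}. Closed sets containing A: {lima, mike, november, oscar}.
Intersecting these: cl(A) = {lima, mike, november, oscar}.
∂A = cl(A) ∖ int(A) = {lima, mike, november, oscar} ∖ {mike} = {lima, november, oscar}.


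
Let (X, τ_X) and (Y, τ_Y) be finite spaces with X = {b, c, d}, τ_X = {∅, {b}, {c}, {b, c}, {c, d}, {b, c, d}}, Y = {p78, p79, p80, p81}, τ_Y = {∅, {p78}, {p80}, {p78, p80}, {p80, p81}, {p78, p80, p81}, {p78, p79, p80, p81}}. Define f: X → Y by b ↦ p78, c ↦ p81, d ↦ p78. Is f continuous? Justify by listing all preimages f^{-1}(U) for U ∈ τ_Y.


f is NOT continuous.

Compute f^{-1}(U) for each U ∈ τ_Y:
  U = ∅: f^{-1}(U) = ∅ ∈ τ_X ✓.
  U = {p78}: f^{-1}(U) = {b, d} ∉ τ_X ✗.
  U = {p80}: f^{-1}(U) = ∅ ∈ τ_X ✓.
  U = {p78, p80}: f^{-1}(U) = {b, d} ∉ τ_X ✗.
  U = {p80, p81}: f^{-1}(U) = {c} ∈ τ_X ✓.
  U = {p78, p80, p81}: f^{-1}(U) = {b, c, d} ∈ τ_X ✓.
  U = {p78, p79, p80, p81}: f^{-1}(U) = {b, c, d} ∈ τ_X ✓.
Found U = {p78} with f^{-1}(U) = {b, d} not in τ_X. Therefore f is NOT continuous.


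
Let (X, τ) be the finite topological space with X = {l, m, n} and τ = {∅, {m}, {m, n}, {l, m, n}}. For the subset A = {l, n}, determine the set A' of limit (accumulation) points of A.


A' = {l}

For each x ∈ X, list the open sets U ∈ τ with x ∈ U, then check whether U ∩ (A ∖ {x}) ≠ ∅ for every such U.
  x = l: opens ∋ x are {l, m, n}; each meets A ∖ {l}, so x IS a limit point.
  x = m: open {m} ∋ x has {m} ∩ (A ∖ {m}) = ∅, so x is NOT a limit point.
  x = n: open {m, n} ∋ x has {m, n} ∩ (A ∖ {n}) = ∅, so x is NOT a limit point.
Collecting: A' = {l}.


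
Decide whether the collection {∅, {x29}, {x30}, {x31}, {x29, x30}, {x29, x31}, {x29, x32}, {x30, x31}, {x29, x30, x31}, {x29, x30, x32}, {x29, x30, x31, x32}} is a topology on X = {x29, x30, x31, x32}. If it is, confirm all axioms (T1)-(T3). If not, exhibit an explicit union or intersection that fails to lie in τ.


τ is NOT a topology on X.

Axiom (T1): ∅ ∈ τ? Yes; X ∈ τ? Yes.
Axiom (T2/T3): check pairwise unions and intersections of members of τ.
Counterexample for (T2): {x31} ∪ {x29, x32} = {x29, x31, x32} ∉ τ. Therefore τ is NOT a topology.


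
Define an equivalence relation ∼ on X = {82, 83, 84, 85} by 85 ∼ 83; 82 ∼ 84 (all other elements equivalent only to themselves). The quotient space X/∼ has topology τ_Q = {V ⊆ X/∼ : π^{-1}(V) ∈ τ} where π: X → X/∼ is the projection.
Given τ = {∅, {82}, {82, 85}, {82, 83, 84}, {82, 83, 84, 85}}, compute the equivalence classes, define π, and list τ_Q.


X/∼ = {[82=84], [83=85]}; |τ_Q| = 2.

Equivalence classes: [82=84], [83=85].
Quotient map π: X → X/∼ sends 82 ↦ [82=84], 83 ↦ [83=85], 84 ↦ [82=84], 85 ↦ [83=85].
For each subset V ⊆ X/∼, compute π^{-1}(V) ⊆ X and check whether π^{-1}(V) ∈ τ. V is open in τ_Q iff π^{-1}(V) ∈ τ.
  V = {}: π^{-1}(V) = ∅ ∈ τ ✓.
  V = {[82=84]}: π^{-1}(V) = {82, 84} ∉ τ ✗.
  V = {[83=85]}: π^{-1}(V) = {83, 85} ∉ τ ✗.
  V = {[82=84], [83=85]}: π^{-1}(V) = {82, 83, 84, 85} ∈ τ ✓.
Open sets in the quotient: τ_Q = {{}, {[82=84], [83=85]}} (2 elements).


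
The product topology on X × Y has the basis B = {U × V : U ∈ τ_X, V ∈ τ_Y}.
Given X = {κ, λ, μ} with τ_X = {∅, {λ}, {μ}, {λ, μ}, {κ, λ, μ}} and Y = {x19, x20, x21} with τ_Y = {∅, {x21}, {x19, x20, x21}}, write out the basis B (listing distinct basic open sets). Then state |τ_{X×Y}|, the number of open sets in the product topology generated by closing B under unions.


Basis B = {∅ × ∅, {λ} × {x21}, {μ} × {x21}, {λ, μ} × {x21}, {κ, λ, μ} × {x21}, {λ} × {x19, x20, x21}, {μ} × {x19, x20, x21}, {λ, μ} × {x19, x20, x21}, {κ, λ, μ} × {x19, x20, x21}}; |τ_{X×Y}| = 14.

Enumerate products U × V with U ∈ τ_X, V ∈ τ_Y (deduplicated):
  ∅ × ∅ = {} (∅)
  {λ} × {x21} = {(λ,x21)}
  {μ} × {x21} = {(μ,x21)}
  {λ, μ} × {x21} = {(λ,x21), (μ,x21)}
  {κ, λ, μ} × {x21} = {(κ,x21), (λ,x21), (μ,x21)}
  {λ} × {x19, x20, x21} = {(λ,x19), (λ,x20), (λ,x21)}
  {μ} × {x19, x20, x21} = {(μ,x19), (μ,x20), (μ,x21)}
  {λ, μ} × {x19, x20, x21} = {(λ,x19), (λ,x20), (λ,x21), (μ,x19), (μ,x20), (μ,x21)}
  {κ, λ, μ} × {x19, x20, x21} = {(κ,x19), (κ,x20), (κ,x21), (λ,x19), (λ,x20), (λ,x21), (μ,x19), (μ,x20), (μ,x21)}
These 9 distinct sets form the basis B.
Close under arbitrary unions to get τ_{X×Y}; counting gives |τ_{X×Y}| = 14.


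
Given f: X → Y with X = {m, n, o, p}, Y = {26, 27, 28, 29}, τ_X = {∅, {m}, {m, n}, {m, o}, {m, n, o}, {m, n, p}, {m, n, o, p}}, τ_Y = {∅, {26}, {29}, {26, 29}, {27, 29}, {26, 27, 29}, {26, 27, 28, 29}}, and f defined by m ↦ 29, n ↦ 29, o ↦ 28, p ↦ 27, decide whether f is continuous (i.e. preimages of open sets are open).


f IS continuous.

Compute f^{-1}(U) for each U ∈ τ_Y:
  U = ∅: f^{-1}(U) = ∅ ∈ τ_X ✓.
  U = {26}: f^{-1}(U) = ∅ ∈ τ_X ✓.
  U = {29}: f^{-1}(U) = {m, n} ∈ τ_X ✓.
  U = {26, 29}: f^{-1}(U) = {m, n} ∈ τ_X ✓.
  U = {27, 29}: f^{-1}(U) = {m, n, p} ∈ τ_X ✓.
  U = {26, 27, 29}: f^{-1}(U) = {m, n, p} ∈ τ_X ✓.
  U = {26, 27, 28, 29}: f^{-1}(U) = {m, n, o, p} ∈ τ_X ✓.
Every preimage lies in τ_X, so f IS continuous.


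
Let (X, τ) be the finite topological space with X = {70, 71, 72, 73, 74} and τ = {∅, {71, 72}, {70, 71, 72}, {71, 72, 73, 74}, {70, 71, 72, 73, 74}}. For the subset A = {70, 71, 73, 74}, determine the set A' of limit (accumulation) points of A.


A' = {70, 72, 73, 74}

For each x ∈ X, list the open sets U ∈ τ with x ∈ U, then check whether U ∩ (A ∖ {x}) ≠ ∅ for every such U.
  x = 70: opens ∋ x are {70, 71, 72}, {70, 71, 72, 73, 74}; each meets A ∖ {70}, so x IS a limit point.
  x = 71: open {71, 72} ∋ x has {71, 72} ∩ (A ∖ {71}) = ∅, so x is NOT a limit point.
  x = 72: opens ∋ x are {71, 72}, {70, 71, 72}, {71, 72, 73, 74}, {70, 71, 72, 73, 74}; each meets A ∖ {72}, so x IS a limit point.
  x = 73: opens ∋ x are {71, 72, 73, 74}, {70, 71, 72, 73, 74}; each meets A ∖ {73}, so x IS a limit point.
  x = 74: opens ∋ x are {71, 72, 73, 74}, {70, 71, 72, 73, 74}; each meets A ∖ {74}, so x IS a limit point.
Collecting: A' = {70, 72, 73, 74}.


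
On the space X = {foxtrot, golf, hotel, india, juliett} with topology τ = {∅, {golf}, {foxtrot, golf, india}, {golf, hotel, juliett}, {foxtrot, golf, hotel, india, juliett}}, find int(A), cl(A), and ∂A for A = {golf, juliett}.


int(A) = {golf}, cl(A) = {foxtrot, golf, hotel, india, juliett}, ∂A = {foxtrot, hotel, india, juliett}.

Closed sets in (X, τ) are complements of opens:
  closed(X, τ) = {∅, {foxtrot, india}, {hotel, juliett}, {foxtrot, hotel, india, juliett}, {foxtrot, golf, hotel, india, juliett}}.
int(A) = ⋃ {U ∈ τ : U ⊆ A}. Opens contained in A: ∅, {golf}.
Taking the union of these: int(A) = {golf}.
cl(A) = ⋂ {C closed : A ⊆ C}. Closed sets containing A: {foxtrot, golf, hotel, india, juliett}.
Intersecting these: cl(A) = {foxtrot, golf, hotel, india, juliett}.
∂A = cl(A) ∖ int(A) = {foxtrot, golf, hotel, india, juliett} ∖ {golf} = {foxtrot, hotel, india, juliett}.


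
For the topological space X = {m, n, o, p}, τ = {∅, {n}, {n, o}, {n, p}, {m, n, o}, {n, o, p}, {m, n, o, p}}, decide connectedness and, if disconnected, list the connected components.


(X, τ) is connected.

Find clopen sets (U ∈ τ with X ∖ U ∈ τ):
  U = ∅, X ∖ U = {m, n, o, p} — both open, so U is clopen.
  U = {m, n, o, p}, X ∖ U = ∅ — both open, so U is clopen.
Only trivial clopens (∅ and X) exist, so (X, τ) is connected.
Compute connected components by grouping points that agree on all clopens:
  component: {m, n, o, p}


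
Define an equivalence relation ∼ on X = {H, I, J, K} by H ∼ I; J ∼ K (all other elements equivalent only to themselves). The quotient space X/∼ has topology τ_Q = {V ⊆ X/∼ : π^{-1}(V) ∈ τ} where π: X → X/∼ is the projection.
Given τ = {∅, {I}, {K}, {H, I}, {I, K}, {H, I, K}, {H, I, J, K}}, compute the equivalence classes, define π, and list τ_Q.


X/∼ = {[H=I], [J=K]}; |τ_Q| = 3.

Equivalence classes: [H=I], [J=K].
Quotient map π: X → X/∼ sends H ↦ [H=I], I ↦ [H=I], J ↦ [J=K], K ↦ [J=K].
For each subset V ⊆ X/∼, compute π^{-1}(V) ⊆ X and check whether π^{-1}(V) ∈ τ. V is open in τ_Q iff π^{-1}(V) ∈ τ.
  V = {}: π^{-1}(V) = ∅ ∈ τ ✓.
  V = {[H=I]}: π^{-1}(V) = {H, I} ∈ τ ✓.
  V = {[J=K]}: π^{-1}(V) = {J, K} ∉ τ ✗.
  V = {[H=I], [J=K]}: π^{-1}(V) = {H, I, J, K} ∈ τ ✓.
Open sets in the quotient: τ_Q = {{}, {[H=I]}, {[H=I], [J=K]}} (3 elements).


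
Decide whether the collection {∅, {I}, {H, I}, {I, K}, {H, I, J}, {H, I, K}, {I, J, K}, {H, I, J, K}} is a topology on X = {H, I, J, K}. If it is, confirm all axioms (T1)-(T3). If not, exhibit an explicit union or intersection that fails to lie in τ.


τ is NOT a topology on X.

Axiom (T1): ∅ ∈ τ? Yes; X ∈ τ? Yes.
Axiom (T2/T3): check pairwise unions and intersections of members of τ.
Counterexample for (T3): {H, I, J} ∩ {I, J, K} = {I, J} ∉ τ. Therefore τ is NOT a topology.


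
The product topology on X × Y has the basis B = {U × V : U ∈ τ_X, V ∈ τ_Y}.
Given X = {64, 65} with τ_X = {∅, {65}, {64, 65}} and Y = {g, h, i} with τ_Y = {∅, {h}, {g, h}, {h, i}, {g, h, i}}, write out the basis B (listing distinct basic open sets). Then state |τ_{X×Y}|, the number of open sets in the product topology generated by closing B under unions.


Basis B = {∅ × ∅, {65} × {h}, {64, 65} × {h}, {65} × {g, h}, {65} × {h, i}, {65} × {g, h, i}, {64, 65} × {g, h}, {64, 65} × {h, i}, {64, 65} × {g, h, i}}; |τ_{X×Y}| = 14.

Enumerate products U × V with U ∈ τ_X, V ∈ τ_Y (deduplicated):
  ∅ × ∅ = {} (∅)
  {65} × {h} = {(65,h)}
  {64, 65} × {h} = {(64,h), (65,h)}
  {65} × {g, h} = {(65,g), (65,h)}
  {65} × {h, i} = {(65,h), (65,i)}
  {65} × {g, h, i} = {(65,g), (65,h), (65,i)}
  {64, 65} × {g, h} = {(64,g), (64,h), (65,g), (65,h)}
  {64, 65} × {h, i} = {(64,h), (64,i), (65,h), (65,i)}
  {64, 65} × {g, h, i} = {(64,g), (64,h), (64,i), (65,g), (65,h), (65,i)}
These 9 distinct sets form the basis B.
Close under arbitrary unions to get τ_{X×Y}; counting gives |τ_{X×Y}| = 14.


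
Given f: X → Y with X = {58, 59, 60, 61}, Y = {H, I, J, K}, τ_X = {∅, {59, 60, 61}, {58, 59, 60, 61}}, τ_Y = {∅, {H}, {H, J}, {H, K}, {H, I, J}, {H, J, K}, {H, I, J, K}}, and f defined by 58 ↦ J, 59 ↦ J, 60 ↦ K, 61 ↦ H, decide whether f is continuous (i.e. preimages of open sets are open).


f is NOT continuous.

Compute f^{-1}(U) for each U ∈ τ_Y:
  U = ∅: f^{-1}(U) = ∅ ∈ τ_X ✓.
  U = {H}: f^{-1}(U) = {61} ∉ τ_X ✗.
  U = {H, J}: f^{-1}(U) = {58, 59, 61} ∉ τ_X ✗.
  U = {H, K}: f^{-1}(U) = {60, 61} ∉ τ_X ✗.
  U = {H, I, J}: f^{-1}(U) = {58, 59, 61} ∉ τ_X ✗.
  U = {H, J, K}: f^{-1}(U) = {58, 59, 60, 61} ∈ τ_X ✓.
  U = {H, I, J, K}: f^{-1}(U) = {58, 59, 60, 61} ∈ τ_X ✓.
Found U = {H} with f^{-1}(U) = {61} not in τ_X. Therefore f is NOT continuous.


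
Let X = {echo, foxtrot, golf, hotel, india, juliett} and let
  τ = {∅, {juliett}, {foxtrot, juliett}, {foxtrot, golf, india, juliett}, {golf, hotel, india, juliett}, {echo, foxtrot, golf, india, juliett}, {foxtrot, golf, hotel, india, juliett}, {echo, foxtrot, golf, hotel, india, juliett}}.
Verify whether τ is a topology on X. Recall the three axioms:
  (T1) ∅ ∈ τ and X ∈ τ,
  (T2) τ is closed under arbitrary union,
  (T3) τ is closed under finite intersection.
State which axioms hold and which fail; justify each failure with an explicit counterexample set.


τ is NOT a topology on X.

Axiom (T1): ∅ ∈ τ? Yes; X ∈ τ? Yes.
Axiom (T2/T3): check pairwise unions and intersections of members of τ.
Counterexample for (T3): {foxtrot, golf, india, juliett} ∩ {golf, hotel, india, juliett} = {golf, india, juliett} ∉ τ. Therefore τ is NOT a topology.


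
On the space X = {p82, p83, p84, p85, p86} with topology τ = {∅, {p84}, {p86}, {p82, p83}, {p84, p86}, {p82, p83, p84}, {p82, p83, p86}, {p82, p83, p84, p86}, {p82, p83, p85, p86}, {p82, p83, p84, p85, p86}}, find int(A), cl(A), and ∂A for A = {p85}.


int(A) = ∅, cl(A) = {p85}, ∂A = {p85}.

Closed sets in (X, τ) are complements of opens:
  closed(X, τ) = {∅, {p84}, {p85}, {p84, p85}, {p85, p86}, {p82, p83, p85}, {p84, p85, p86}, {p82, p83, p84, p85}, {p82, p83, p85, p86}, {p82, p83, p84, p85, p86}}.
int(A) = ⋃ {U ∈ τ : U ⊆ A}. Opens contained in A: ∅.
Taking the union of these: int(A) = ∅.
cl(A) = ⋂ {C closed : A ⊆ C}. Closed sets containing A: {p85}, {p84, p85}, {p85, p86}, {p82, p83, p85}, {p84, p85, p86}, {p82, p83, p84, p85}, {p82, p83, p85, p86}, {p82, p83, p84, p85, p86}.
Intersecting these: cl(A) = {p85}.
∂A = cl(A) ∖ int(A) = {p85} ∖ ∅ = {p85}.


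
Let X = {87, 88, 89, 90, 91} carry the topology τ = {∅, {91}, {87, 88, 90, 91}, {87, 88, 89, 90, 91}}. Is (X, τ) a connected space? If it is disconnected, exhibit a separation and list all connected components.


(X, τ) is connected.

Find clopen sets (U ∈ τ with X ∖ U ∈ τ):
  U = ∅, X ∖ U = {87, 88, 89, 90, 91} — both open, so U is clopen.
  U = {87, 88, 89, 90, 91}, X ∖ U = ∅ — both open, so U is clopen.
Only trivial clopens (∅ and X) exist, so (X, τ) is connected.
Compute connected components by grouping points that agree on all clopens:
  component: {87, 88, 89, 90, 91}


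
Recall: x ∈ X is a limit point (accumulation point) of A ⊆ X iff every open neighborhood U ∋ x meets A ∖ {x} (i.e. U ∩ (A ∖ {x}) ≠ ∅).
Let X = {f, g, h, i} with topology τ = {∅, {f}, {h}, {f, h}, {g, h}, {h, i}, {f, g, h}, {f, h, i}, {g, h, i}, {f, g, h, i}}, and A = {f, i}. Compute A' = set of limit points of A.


A' = ∅

For each x ∈ X, list the open sets U ∈ τ with x ∈ U, then check whether U ∩ (A ∖ {x}) ≠ ∅ for every such U.
  x = f: open {f} ∋ x has {f} ∩ (A ∖ {f}) = ∅, so x is NOT a limit point.
  x = g: open {g, h} ∋ x has {g, h} ∩ (A ∖ {g}) = ∅, so x is NOT a limit point.
  x = h: open {h} ∋ x has {h} ∩ (A ∖ {h}) = ∅, so x is NOT a limit point.
  x = i: open {h, i} ∋ x has {h, i} ∩ (A ∖ {i}) = ∅, so x is NOT a limit point.
Collecting: A' = ∅.


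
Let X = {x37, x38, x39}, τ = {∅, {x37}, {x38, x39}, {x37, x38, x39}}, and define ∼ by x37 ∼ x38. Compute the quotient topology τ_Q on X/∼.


X/∼ = {[x37=x38], [x39]}; |τ_Q| = 2.

Equivalence classes: [x37=x38], [x39].
Quotient map π: X → X/∼ sends x37 ↦ [x37=x38], x38 ↦ [x37=x38], x39 ↦ [x39].
For each subset V ⊆ X/∼, compute π^{-1}(V) ⊆ X and check whether π^{-1}(V) ∈ τ. V is open in τ_Q iff π^{-1}(V) ∈ τ.
  V = {}: π^{-1}(V) = ∅ ∈ τ ✓.
  V = {[x37=x38]}: π^{-1}(V) = {x37, x38} ∉ τ ✗.
  V = {[x39]}: π^{-1}(V) = {x39} ∉ τ ✗.
  V = {[x37=x38], [x39]}: π^{-1}(V) = {x37, x38, x39} ∈ τ ✓.
Open sets in the quotient: τ_Q = {{}, {[x37=x38], [x39]}} (2 elements).


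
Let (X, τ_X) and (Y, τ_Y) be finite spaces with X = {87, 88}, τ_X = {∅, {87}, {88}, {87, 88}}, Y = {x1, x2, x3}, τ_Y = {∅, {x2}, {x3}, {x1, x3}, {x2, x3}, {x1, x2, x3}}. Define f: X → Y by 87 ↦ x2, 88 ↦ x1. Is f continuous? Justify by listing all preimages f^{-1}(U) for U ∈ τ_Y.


f IS continuous.

Compute f^{-1}(U) for each U ∈ τ_Y:
  U = ∅: f^{-1}(U) = ∅ ∈ τ_X ✓.
  U = {x2}: f^{-1}(U) = {87} ∈ τ_X ✓.
  U = {x3}: f^{-1}(U) = ∅ ∈ τ_X ✓.
  U = {x1, x3}: f^{-1}(U) = {88} ∈ τ_X ✓.
  U = {x2, x3}: f^{-1}(U) = {87} ∈ τ_X ✓.
  U = {x1, x2, x3}: f^{-1}(U) = {87, 88} ∈ τ_X ✓.
Every preimage lies in τ_X, so f IS continuous.


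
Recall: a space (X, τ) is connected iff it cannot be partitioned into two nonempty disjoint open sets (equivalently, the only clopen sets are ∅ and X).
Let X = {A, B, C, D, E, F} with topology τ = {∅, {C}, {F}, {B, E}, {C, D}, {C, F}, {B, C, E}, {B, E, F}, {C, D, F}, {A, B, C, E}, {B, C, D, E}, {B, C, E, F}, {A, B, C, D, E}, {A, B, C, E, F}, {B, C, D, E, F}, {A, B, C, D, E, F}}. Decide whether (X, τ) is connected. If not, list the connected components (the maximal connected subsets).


(X, τ) is disconnected; components = [{F}, {A, B, C, D, E}].

Find clopen sets (U ∈ τ with X ∖ U ∈ τ):
  U = ∅, X ∖ U = {A, B, C, D, E, F} — both open, so U is clopen.
  U = {F}, X ∖ U = {A, B, C, D, E} — both open, so U is clopen.
  U = {A, B, C, D, E}, X ∖ U = {F} — both open, so U is clopen.
  U = {A, B, C, D, E, F}, X ∖ U = ∅ — both open, so U is clopen.
Nontrivial clopen(s) exist: e.g. {F}. So (X, τ) is disconnected.
Compute connected components by grouping points that agree on all clopens:
  component: {F}
  component: {A, B, C, D, E}


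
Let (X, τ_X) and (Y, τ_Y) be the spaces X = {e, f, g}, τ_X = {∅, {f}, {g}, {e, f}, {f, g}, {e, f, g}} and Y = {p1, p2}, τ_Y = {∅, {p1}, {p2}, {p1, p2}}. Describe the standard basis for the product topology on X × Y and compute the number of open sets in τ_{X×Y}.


Basis B = {∅ × ∅, {f} × {p1}, {f} × {p2}, {g} × {p1}, {g} × {p2}, {e, f} × {p1}, {e, f} × {p2}, {f} × {p1, p2}, {f, g} × {p1}, {f, g} × {p2}, {g} × {p1, p2}, {e, f, g} × {p1}, {e, f, g} × {p2}, {e, f} × {p1, p2}, {f, g} × {p1, p2}, {e, f, g} × {p1, p2}}; |τ_{X×Y}| = 36.

Enumerate products U × V with U ∈ τ_X, V ∈ τ_Y (deduplicated):
  ∅ × ∅ = {} (∅)
  {f} × {p1} = {(f,p1)}
  {f} × {p2} = {(f,p2)}
  {g} × {p1} = {(g,p1)}
  {g} × {p2} = {(g,p2)}
  {e, f} × {p1} = {(e,p1), (f,p1)}
  {e, f} × {p2} = {(e,p2), (f,p2)}
  {f} × {p1, p2} = {(f,p1), (f,p2)}
  {f, g} × {p1} = {(f,p1), (g,p1)}
  {f, g} × {p2} = {(f,p2), (g,p2)}
  {g} × {p1, p2} = {(g,p1), (g,p2)}
  {e, f, g} × {p1} = {(e,p1), (f,p1), (g,p1)}
  {e, f, g} × {p2} = {(e,p2), (f,p2), (g,p2)}
  {e, f} × {p1, p2} = {(e,p1), (e,p2), (f,p1), (f,p2)}
  {f, g} × {p1, p2} = {(f,p1), (f,p2), (g,p1), (g,p2)}
  {e, f, g} × {p1, p2} = {(e,p1), (e,p2), (f,p1), (f,p2), (g,p1), (g,p2)}
These 16 distinct sets form the basis B.
Close under arbitrary unions to get τ_{X×Y}; counting gives |τ_{X×Y}| = 36.


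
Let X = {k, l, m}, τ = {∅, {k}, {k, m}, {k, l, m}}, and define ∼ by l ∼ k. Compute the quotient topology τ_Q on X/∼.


X/∼ = {[k=l], [m]}; |τ_Q| = 2.

Equivalence classes: [k=l], [m].
Quotient map π: X → X/∼ sends k ↦ [k=l], l ↦ [k=l], m ↦ [m].
For each subset V ⊆ X/∼, compute π^{-1}(V) ⊆ X and check whether π^{-1}(V) ∈ τ. V is open in τ_Q iff π^{-1}(V) ∈ τ.
  V = {}: π^{-1}(V) = ∅ ∈ τ ✓.
  V = {[k=l]}: π^{-1}(V) = {k, l} ∉ τ ✗.
  V = {[m]}: π^{-1}(V) = {m} ∉ τ ✗.
  V = {[k=l], [m]}: π^{-1}(V) = {k, l, m} ∈ τ ✓.
Open sets in the quotient: τ_Q = {{}, {[k=l], [m]}} (2 elements).


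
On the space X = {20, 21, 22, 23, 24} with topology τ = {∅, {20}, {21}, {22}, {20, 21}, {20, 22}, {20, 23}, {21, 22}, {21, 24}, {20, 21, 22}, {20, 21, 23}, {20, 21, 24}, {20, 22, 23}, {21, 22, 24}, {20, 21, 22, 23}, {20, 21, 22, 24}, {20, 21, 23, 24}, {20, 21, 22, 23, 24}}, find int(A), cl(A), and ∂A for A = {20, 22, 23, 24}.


int(A) = {20, 22, 23}, cl(A) = {20, 22, 23, 24}, ∂A = {24}.

Closed sets in (X, τ) are complements of opens:
  closed(X, τ) = {∅, {22}, {23}, {24}, {20, 23}, {21, 24}, {22, 23}, {22, 24}, {23, 24}, {20, 22, 23}, {20, 23, 24}, {21, 22, 24}, {21, 23, 24}, {22, 23, 24}, {20, 21, 23, 24}, {20, 22, 23, 24}, {21, 22, 23, 24}, {20, 21, 22, 23, 24}}.
int(A) = ⋃ {U ∈ τ : U ⊆ A}. Opens contained in A: ∅, {20}, {22}, {20, 22}, {20, 23}, {20, 22, 23}.
Taking the union of these: int(A) = {20, 22, 23}.
cl(A) = ⋂ {C closed : A ⊆ C}. Closed sets containing A: {20, 22, 23, 24}, {20, 21, 22, 23, 24}.
Intersecting these: cl(A) = {20, 22, 23, 24}.
∂A = cl(A) ∖ int(A) = {20, 22, 23, 24} ∖ {20, 22, 23} = {24}.


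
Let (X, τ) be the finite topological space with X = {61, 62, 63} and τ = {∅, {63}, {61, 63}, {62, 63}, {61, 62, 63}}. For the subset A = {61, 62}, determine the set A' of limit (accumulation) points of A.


A' = ∅

For each x ∈ X, list the open sets U ∈ τ with x ∈ U, then check whether U ∩ (A ∖ {x}) ≠ ∅ for every such U.
  x = 61: open {61, 63} ∋ x has {61, 63} ∩ (A ∖ {61}) = ∅, so x is NOT a limit point.
  x = 62: open {62, 63} ∋ x has {62, 63} ∩ (A ∖ {62}) = ∅, so x is NOT a limit point.
  x = 63: open {63} ∋ x has {63} ∩ (A ∖ {63}) = ∅, so x is NOT a limit point.
Collecting: A' = ∅.


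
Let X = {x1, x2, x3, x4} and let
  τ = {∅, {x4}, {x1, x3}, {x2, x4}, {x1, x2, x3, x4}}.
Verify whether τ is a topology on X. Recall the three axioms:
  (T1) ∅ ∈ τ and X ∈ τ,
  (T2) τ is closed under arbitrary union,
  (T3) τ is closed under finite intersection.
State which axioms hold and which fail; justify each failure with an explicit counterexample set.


τ is NOT a topology on X.

Axiom (T1): ∅ ∈ τ? Yes; X ∈ τ? Yes.
Axiom (T2/T3): check pairwise unions and intersections of members of τ.
Counterexample for (T2): {x4} ∪ {x1, x3} = {x1, x3, x4} ∉ τ. Therefore τ is NOT a topology.


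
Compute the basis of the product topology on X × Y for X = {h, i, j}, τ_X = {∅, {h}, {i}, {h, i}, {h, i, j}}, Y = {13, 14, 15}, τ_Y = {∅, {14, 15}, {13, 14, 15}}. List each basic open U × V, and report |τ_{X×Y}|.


Basis B = {∅ × ∅, {h} × {14, 15}, {i} × {14, 15}, {h} × {13, 14, 15}, {i} × {13, 14, 15}, {h, i} × {14, 15}, {h, i} × {13, 14, 15}, {h, i, j} × {14, 15}, {h, i, j} × {13, 14, 15}}; |τ_{X×Y}| = 14.

Enumerate products U × V with U ∈ τ_X, V ∈ τ_Y (deduplicated):
  ∅ × ∅ = {} (∅)
  {h} × {14, 15} = {(h,14), (h,15)}
  {i} × {14, 15} = {(i,14), (i,15)}
  {h} × {13, 14, 15} = {(h,13), (h,14), (h,15)}
  {i} × {13, 14, 15} = {(i,13), (i,14), (i,15)}
  {h, i} × {14, 15} = {(h,14), (h,15), (i,14), (i,15)}
  {h, i} × {13, 14, 15} = {(h,13), (h,14), (h,15), (i,13), (i,14), (i,15)}
  {h, i, j} × {14, 15} = {(h,14), (h,15), (i,14), (i,15), (j,14), (j,15)}
  {h, i, j} × {13, 14, 15} = {(h,13), (h,14), (h,15), (i,13), (i,14), (i,15), (j,13), (j,14), (j,15)}
These 9 distinct sets form the basis B.
Close under arbitrary unions to get τ_{X×Y}; counting gives |τ_{X×Y}| = 14.


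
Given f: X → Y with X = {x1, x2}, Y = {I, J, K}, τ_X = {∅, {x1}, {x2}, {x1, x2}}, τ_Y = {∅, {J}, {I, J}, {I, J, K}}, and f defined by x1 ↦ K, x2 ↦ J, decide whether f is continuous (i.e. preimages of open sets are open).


f IS continuous.

Compute f^{-1}(U) for each U ∈ τ_Y:
  U = ∅: f^{-1}(U) = ∅ ∈ τ_X ✓.
  U = {J}: f^{-1}(U) = {x2} ∈ τ_X ✓.
  U = {I, J}: f^{-1}(U) = {x2} ∈ τ_X ✓.
  U = {I, J, K}: f^{-1}(U) = {x1, x2} ∈ τ_X ✓.
Every preimage lies in τ_X, so f IS continuous.


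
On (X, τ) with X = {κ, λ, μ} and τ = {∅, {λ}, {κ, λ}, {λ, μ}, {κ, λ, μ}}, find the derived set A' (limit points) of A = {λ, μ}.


A' = {κ, μ}

For each x ∈ X, list the open sets U ∈ τ with x ∈ U, then check whether U ∩ (A ∖ {x}) ≠ ∅ for every such U.
  x = κ: opens ∋ x are {κ, λ}, {κ, λ, μ}; each meets A ∖ {κ}, so x IS a limit point.
  x = λ: open {λ} ∋ x has {λ} ∩ (A ∖ {λ}) = ∅, so x is NOT a limit point.
  x = μ: opens ∋ x are {λ, μ}, {κ, λ, μ}; each meets A ∖ {μ}, so x IS a limit point.
Collecting: A' = {κ, μ}.


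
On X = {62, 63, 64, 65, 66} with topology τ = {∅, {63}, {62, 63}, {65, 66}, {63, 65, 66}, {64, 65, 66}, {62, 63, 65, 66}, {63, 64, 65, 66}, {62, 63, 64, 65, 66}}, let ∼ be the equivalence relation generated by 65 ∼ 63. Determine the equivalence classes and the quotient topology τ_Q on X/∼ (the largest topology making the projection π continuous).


X/∼ = {[62], [63=65], [64], [66]}; |τ_Q| = 5.

Equivalence classes: [62], [63=65], [64], [66].
Quotient map π: X → X/∼ sends 62 ↦ [62], 63 ↦ [63=65], 64 ↦ [64], 65 ↦ [63=65], 66 ↦ [66].
For each subset V ⊆ X/∼, compute π^{-1}(V) ⊆ X and check whether π^{-1}(V) ∈ τ. V is open in τ_Q iff π^{-1}(V) ∈ τ.
  V = {}: π^{-1}(V) = ∅ ∈ τ ✓.
  V = {[62]}: π^{-1}(V) = {62} ∉ τ ✗.
  V = {[63=65]}: π^{-1}(V) = {63, 65} ∉ τ ✗.
  V = {[62], [63=65]}: π^{-1}(V) = {62, 63, 65} ∉ τ ✗.
  V = {[64]}: π^{-1}(V) = {64} ∉ τ ✗.
  V = {[62], [64]}: π^{-1}(V) = {62, 64} ∉ τ ✗.
  V = {[63=65], [64]}: π^{-1}(V) = {63, 64, 65} ∉ τ ✗.
  V = {[62], [63=65], [64]}: π^{-1}(V) = {62, 63, 64, 65} ∉ τ ✗.
  V = {[66]}: π^{-1}(V) = {66} ∉ τ ✗.
  V = {[62], [66]}: π^{-1}(V) = {62, 66} ∉ τ ✗.
  V = {[63=65], [66]}: π^{-1}(V) = {63, 65, 66} ∈ τ ✓.
  V = {[62], [63=65], [66]}: π^{-1}(V) = {62, 63, 65, 66} ∈ τ ✓.
  V = {[64], [66]}: π^{-1}(V) = {64, 66} ∉ τ ✗.
  V = {[62], [64], [66]}: π^{-1}(V) = {62, 64, 66} ∉ τ ✗.
  V = {[63=65], [64], [66]}: π^{-1}(V) = {63, 64, 65, 66} ∈ τ ✓.
  V = {[62], [63=65], [64], [66]}: π^{-1}(V) = {62, 63, 64, 65, 66} ∈ τ ✓.
Open sets in the quotient: τ_Q = {{}, {[63=65], [66]}, {[62], [63=65], [66]}, {[63=65], [64], [66]}, {[62], [63=65], [64], [66]}} (5 elements).
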